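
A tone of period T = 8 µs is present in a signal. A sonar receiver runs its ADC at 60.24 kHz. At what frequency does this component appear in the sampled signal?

T = 8 µs → f = 1/T = 125 kHz.
125 kHz mod fs = 4.52 kHz.
4.52 kHz ≤ fs/2 = 30.12 kHz, appears at 4.52 kHz.

4.52 kHz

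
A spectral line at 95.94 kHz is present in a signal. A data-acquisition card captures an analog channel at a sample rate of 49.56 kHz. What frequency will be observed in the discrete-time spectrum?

95.94 kHz mod fs = 46.38 kHz.
46.38 kHz > fs/2 = 24.78 kHz, folds to fs − 46.38 kHz = 3.18 kHz.

3.18 kHz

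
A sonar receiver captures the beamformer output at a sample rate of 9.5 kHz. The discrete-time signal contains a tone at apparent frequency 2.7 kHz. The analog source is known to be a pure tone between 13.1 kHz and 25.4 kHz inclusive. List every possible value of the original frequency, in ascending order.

Frequencies that alias to 2.7 kHz are k·fs ± 2.7 kHz for integer k ≥ 0.
k=0: 2.7 kHz.
k=1: 6.8 kHz, 12.2 kHz.
k=2: 16.3 kHz, 21.7 kHz.
k=3: 25.8 kHz, 31.2 kHz.
Within [13.1 kHz, 25.4 kHz]: 16.3 kHz, 21.7 kHz.

16.3 kHz, 21.7 kHz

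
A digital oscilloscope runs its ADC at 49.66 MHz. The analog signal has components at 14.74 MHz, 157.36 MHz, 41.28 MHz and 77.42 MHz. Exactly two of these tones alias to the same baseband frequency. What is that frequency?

8.38 MHz

fs/2 = 24.83 MHz.
14.74 MHz ≤ fs/2 = 24.83 MHz, passes unchanged.
157.36 MHz mod fs = 8.38 MHz.
8.38 MHz ≤ fs/2 = 24.83 MHz, appears at 8.38 MHz.
41.28 MHz > fs/2 = 24.83 MHz, folds to fs − 41.28 MHz = 8.38 MHz.
77.42 MHz mod fs = 27.76 MHz.
27.76 MHz > fs/2 = 24.83 MHz, folds to fs − 27.76 MHz = 21.9 MHz.
41.28 MHz and 157.36 MHz both map to 8.38 MHz.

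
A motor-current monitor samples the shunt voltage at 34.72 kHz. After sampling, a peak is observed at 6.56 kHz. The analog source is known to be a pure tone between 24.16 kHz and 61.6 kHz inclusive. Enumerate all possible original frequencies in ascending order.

28.16 kHz, 41.28 kHz

Frequencies that alias to 6.56 kHz are k·fs ± 6.56 kHz for integer k ≥ 0.
k=0: 6.56 kHz.
k=1: 28.16 kHz, 41.28 kHz.
k=2: 62.88 kHz, 76 kHz.
Within [24.16 kHz, 61.6 kHz]: 28.16 kHz, 41.28 kHz.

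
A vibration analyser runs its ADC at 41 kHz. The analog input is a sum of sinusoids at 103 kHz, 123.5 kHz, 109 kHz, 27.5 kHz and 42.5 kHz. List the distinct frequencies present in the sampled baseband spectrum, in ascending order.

fs/2 = 20.5 kHz.
103 kHz mod fs = 21 kHz.
21 kHz > fs/2 = 20.5 kHz, folds to fs − 21 kHz = 20 kHz.
123.5 kHz mod fs = 0.5 kHz.
0.5 kHz ≤ fs/2 = 20.5 kHz, appears at 0.5 kHz.
109 kHz mod fs = 27 kHz.
27 kHz > fs/2 = 20.5 kHz, folds to fs − 27 kHz = 14 kHz.
27.5 kHz > fs/2 = 20.5 kHz, folds to fs − 27.5 kHz = 13.5 kHz.
42.5 kHz mod fs = 1.5 kHz.
1.5 kHz ≤ fs/2 = 20.5 kHz, appears at 1.5 kHz.
Distinct values: {0.5 kHz, 1.5 kHz, 13.5 kHz, 14 kHz, 20 kHz}.

0.5 kHz, 1.5 kHz, 13.5 kHz, 14 kHz, 20 kHz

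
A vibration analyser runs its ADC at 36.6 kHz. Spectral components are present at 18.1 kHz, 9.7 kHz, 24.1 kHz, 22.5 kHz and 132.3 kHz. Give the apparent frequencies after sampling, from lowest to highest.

9.7 kHz, 12.5 kHz, 14.1 kHz, 18.1 kHz

fs/2 = 18.3 kHz.
18.1 kHz ≤ fs/2 = 18.3 kHz, passes unchanged.
9.7 kHz ≤ fs/2 = 18.3 kHz, passes unchanged.
24.1 kHz > fs/2 = 18.3 kHz, folds to fs − 24.1 kHz = 12.5 kHz.
22.5 kHz > fs/2 = 18.3 kHz, folds to fs − 22.5 kHz = 14.1 kHz.
132.3 kHz mod fs = 22.5 kHz.
22.5 kHz > fs/2 = 18.3 kHz, folds to fs − 22.5 kHz = 14.1 kHz.
Distinct values: {9.7 kHz, 12.5 kHz, 14.1 kHz, 18.1 kHz}.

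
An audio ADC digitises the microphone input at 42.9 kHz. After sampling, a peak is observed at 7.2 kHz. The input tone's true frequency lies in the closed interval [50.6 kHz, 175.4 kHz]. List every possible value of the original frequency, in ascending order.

78.6 kHz, 93 kHz, 121.5 kHz, 135.9 kHz, 164.4 kHz

Frequencies that alias to 7.2 kHz are k·fs ± 7.2 kHz for integer k ≥ 0.
k=0: 7.2 kHz.
k=1: 35.7 kHz, 50.1 kHz.
k=2: 78.6 kHz, 93 kHz.
k=3: 121.5 kHz, 135.9 kHz.
k=4: 164.4 kHz, 178.8 kHz.
k=5: 207.3 kHz, 221.7 kHz.
Within [50.6 kHz, 175.4 kHz]: 78.6 kHz, 93 kHz, 121.5 kHz, 135.9 kHz, 164.4 kHz.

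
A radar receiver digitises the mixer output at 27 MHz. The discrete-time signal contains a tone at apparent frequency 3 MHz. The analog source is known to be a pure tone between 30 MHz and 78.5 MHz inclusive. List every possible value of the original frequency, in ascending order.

30 MHz, 51 MHz, 57 MHz, 78 MHz

Frequencies that alias to 3 MHz are k·fs ± 3 MHz for integer k ≥ 0.
k=0: 3 MHz.
k=1: 24 MHz, 30 MHz.
k=2: 51 MHz, 57 MHz.
k=3: 78 MHz, 84 MHz.
k=4: 105 MHz, 111 MHz.
Within [30 MHz, 78.5 MHz]: 30 MHz, 51 MHz, 57 MHz, 78 MHz.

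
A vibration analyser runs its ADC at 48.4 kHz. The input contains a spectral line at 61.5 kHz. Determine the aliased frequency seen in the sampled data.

61.5 kHz mod fs = 13.1 kHz.
13.1 kHz ≤ fs/2 = 24.2 kHz, appears at 13.1 kHz.

13.1 kHz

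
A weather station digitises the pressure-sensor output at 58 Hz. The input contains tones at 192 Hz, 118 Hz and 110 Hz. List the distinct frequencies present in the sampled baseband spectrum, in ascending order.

2 Hz, 6 Hz, 18 Hz

fs/2 = 29 Hz.
192 Hz mod fs = 18 Hz.
18 Hz ≤ fs/2 = 29 Hz, appears at 18 Hz.
118 Hz mod fs = 2 Hz.
2 Hz ≤ fs/2 = 29 Hz, appears at 2 Hz.
110 Hz mod fs = 52 Hz.
52 Hz > fs/2 = 29 Hz, folds to fs − 52 Hz = 6 Hz.
Distinct values: {2 Hz, 6 Hz, 18 Hz}.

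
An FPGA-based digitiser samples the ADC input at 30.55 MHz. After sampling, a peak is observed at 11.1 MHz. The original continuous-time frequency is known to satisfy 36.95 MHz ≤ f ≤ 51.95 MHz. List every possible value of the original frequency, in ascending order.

Frequencies that alias to 11.1 MHz are k·fs ± 11.1 MHz for integer k ≥ 0.
k=0: 11.1 MHz.
k=1: 19.45 MHz, 41.65 MHz.
k=2: 50 MHz, 72.2 MHz.
k=3: 80.55 MHz, 102.75 MHz.
Within [36.95 MHz, 51.95 MHz]: 41.65 MHz, 50 MHz.

41.65 MHz, 50 MHz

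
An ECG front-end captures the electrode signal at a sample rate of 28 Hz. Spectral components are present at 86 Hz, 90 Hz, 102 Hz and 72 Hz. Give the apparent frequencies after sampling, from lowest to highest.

fs/2 = 14 Hz.
86 Hz mod fs = 2 Hz.
2 Hz ≤ fs/2 = 14 Hz, appears at 2 Hz.
90 Hz mod fs = 6 Hz.
6 Hz ≤ fs/2 = 14 Hz, appears at 6 Hz.
102 Hz mod fs = 18 Hz.
18 Hz > fs/2 = 14 Hz, folds to fs − 18 Hz = 10 Hz.
72 Hz mod fs = 16 Hz.
16 Hz > fs/2 = 14 Hz, folds to fs − 16 Hz = 12 Hz.
Distinct values: {2 Hz, 6 Hz, 10 Hz, 12 Hz}.

2 Hz, 6 Hz, 10 Hz, 12 Hz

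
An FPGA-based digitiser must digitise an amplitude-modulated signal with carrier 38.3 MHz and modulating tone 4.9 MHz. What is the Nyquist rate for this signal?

AM sidebands sit at fc ± fm = 33.4 MHz and 43.2 MHz.
Highest-frequency component: 43.2 MHz.
Nyquist rate = 2 × 43.2 MHz = 86.4 MHz.

86.4 MHz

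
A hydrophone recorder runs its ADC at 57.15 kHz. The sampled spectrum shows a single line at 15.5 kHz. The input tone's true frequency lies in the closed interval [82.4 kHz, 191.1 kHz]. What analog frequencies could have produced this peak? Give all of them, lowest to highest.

98.8 kHz, 129.8 kHz, 155.95 kHz, 186.95 kHz

Frequencies that alias to 15.5 kHz are k·fs ± 15.5 kHz for integer k ≥ 0.
k=0: 15.5 kHz.
k=1: 41.65 kHz, 72.65 kHz.
k=2: 98.8 kHz, 129.8 kHz.
k=3: 155.95 kHz, 186.95 kHz.
k=4: 213.1 kHz, 244.1 kHz.
Within [82.4 kHz, 191.1 kHz]: 98.8 kHz, 129.8 kHz, 155.95 kHz, 186.95 kHz.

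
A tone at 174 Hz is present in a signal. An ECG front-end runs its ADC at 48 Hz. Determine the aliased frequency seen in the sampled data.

174 Hz mod fs = 30 Hz.
30 Hz > fs/2 = 24 Hz, folds to fs − 30 Hz = 18 Hz.

18 Hz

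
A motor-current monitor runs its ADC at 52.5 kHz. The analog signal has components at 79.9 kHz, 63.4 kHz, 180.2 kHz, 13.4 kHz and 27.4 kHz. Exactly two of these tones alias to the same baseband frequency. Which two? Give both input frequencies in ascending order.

fs/2 = 26.25 kHz.
79.9 kHz mod fs = 27.4 kHz.
27.4 kHz > fs/2 = 26.25 kHz, folds to fs − 27.4 kHz = 25.1 kHz.
63.4 kHz mod fs = 10.9 kHz.
10.9 kHz ≤ fs/2 = 26.25 kHz, appears at 10.9 kHz.
180.2 kHz mod fs = 22.7 kHz.
22.7 kHz ≤ fs/2 = 26.25 kHz, appears at 22.7 kHz.
13.4 kHz ≤ fs/2 = 26.25 kHz, passes unchanged.
27.4 kHz > fs/2 = 26.25 kHz, folds to fs − 27.4 kHz = 25.1 kHz.
27.4 kHz and 79.9 kHz both map to 25.1 kHz.

27.4 kHz, 79.9 kHz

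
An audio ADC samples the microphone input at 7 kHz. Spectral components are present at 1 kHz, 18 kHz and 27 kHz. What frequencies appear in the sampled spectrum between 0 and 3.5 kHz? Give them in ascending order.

fs/2 = 3.5 kHz.
1 kHz ≤ fs/2 = 3.5 kHz, passes unchanged.
18 kHz mod fs = 4 kHz.
4 kHz > fs/2 = 3.5 kHz, folds to fs − 4 kHz = 3 kHz.
27 kHz mod fs = 6 kHz.
6 kHz > fs/2 = 3.5 kHz, folds to fs − 6 kHz = 1 kHz.
Distinct values: {1 kHz, 3 kHz}.

1 kHz, 3 kHz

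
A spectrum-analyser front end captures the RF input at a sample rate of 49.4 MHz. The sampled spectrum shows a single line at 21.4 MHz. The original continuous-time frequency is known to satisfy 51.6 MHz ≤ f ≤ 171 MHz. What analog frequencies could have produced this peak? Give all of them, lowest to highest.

Frequencies that alias to 21.4 MHz are k·fs ± 21.4 MHz for integer k ≥ 0.
k=0: 21.4 MHz.
k=1: 28 MHz, 70.8 MHz.
k=2: 77.4 MHz, 120.2 MHz.
k=3: 126.8 MHz, 169.6 MHz.
k=4: 176.2 MHz, 219 MHz.
Within [51.6 MHz, 171 MHz]: 70.8 MHz, 77.4 MHz, 120.2 MHz, 126.8 MHz, 169.6 MHz.

70.8 MHz, 77.4 MHz, 120.2 MHz, 126.8 MHz, 169.6 MHz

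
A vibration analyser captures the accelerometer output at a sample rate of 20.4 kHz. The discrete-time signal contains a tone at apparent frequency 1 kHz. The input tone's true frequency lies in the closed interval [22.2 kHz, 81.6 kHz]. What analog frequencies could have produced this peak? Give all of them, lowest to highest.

Frequencies that alias to 1 kHz are k·fs ± 1 kHz for integer k ≥ 0.
k=0: 1 kHz.
k=1: 19.4 kHz, 21.4 kHz.
k=2: 39.8 kHz, 41.8 kHz.
k=3: 60.2 kHz, 62.2 kHz.
k=4: 80.6 kHz, 82.6 kHz.
k=5: 101 kHz, 103 kHz.
Within [22.2 kHz, 81.6 kHz]: 39.8 kHz, 41.8 kHz, 60.2 kHz, 62.2 kHz, 80.6 kHz.

39.8 kHz, 41.8 kHz, 60.2 kHz, 62.2 kHz, 80.6 kHz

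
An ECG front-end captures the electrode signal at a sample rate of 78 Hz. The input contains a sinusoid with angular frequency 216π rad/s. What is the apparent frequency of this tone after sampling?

ω = 216π rad/s → f = ω/(2π) = 108 Hz.
108 Hz mod fs = 30 Hz.
30 Hz ≤ fs/2 = 39 Hz, appears at 30 Hz.

30 Hz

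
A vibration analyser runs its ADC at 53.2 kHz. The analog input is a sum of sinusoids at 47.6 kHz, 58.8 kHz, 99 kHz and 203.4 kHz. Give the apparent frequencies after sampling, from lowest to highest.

5.6 kHz, 7.4 kHz, 9.4 kHz

fs/2 = 26.6 kHz.
47.6 kHz > fs/2 = 26.6 kHz, folds to fs − 47.6 kHz = 5.6 kHz.
58.8 kHz mod fs = 5.6 kHz.
5.6 kHz ≤ fs/2 = 26.6 kHz, appears at 5.6 kHz.
99 kHz mod fs = 45.8 kHz.
45.8 kHz > fs/2 = 26.6 kHz, folds to fs − 45.8 kHz = 7.4 kHz.
203.4 kHz mod fs = 43.8 kHz.
43.8 kHz > fs/2 = 26.6 kHz, folds to fs − 43.8 kHz = 9.4 kHz.
Distinct values: {5.6 kHz, 7.4 kHz, 9.4 kHz}.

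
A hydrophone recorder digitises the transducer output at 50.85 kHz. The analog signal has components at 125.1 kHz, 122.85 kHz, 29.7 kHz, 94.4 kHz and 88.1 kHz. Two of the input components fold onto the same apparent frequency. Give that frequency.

21.15 kHz

fs/2 = 25.425 kHz.
125.1 kHz mod fs = 23.4 kHz.
23.4 kHz ≤ fs/2 = 25.425 kHz, appears at 23.4 kHz.
122.85 kHz mod fs = 21.15 kHz.
21.15 kHz ≤ fs/2 = 25.425 kHz, appears at 21.15 kHz.
29.7 kHz > fs/2 = 25.425 kHz, folds to fs − 29.7 kHz = 21.15 kHz.
94.4 kHz mod fs = 43.55 kHz.
43.55 kHz > fs/2 = 25.425 kHz, folds to fs − 43.55 kHz = 7.3 kHz.
88.1 kHz mod fs = 37.25 kHz.
37.25 kHz > fs/2 = 25.425 kHz, folds to fs − 37.25 kHz = 13.6 kHz.
29.7 kHz and 122.85 kHz both map to 21.15 kHz.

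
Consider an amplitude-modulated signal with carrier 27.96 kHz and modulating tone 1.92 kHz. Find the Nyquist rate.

AM sidebands sit at fc ± fm = 26.04 kHz and 29.88 kHz.
Highest-frequency component: 29.88 kHz.
Nyquist rate = 2 × 29.88 kHz = 59.76 kHz.

59.76 kHz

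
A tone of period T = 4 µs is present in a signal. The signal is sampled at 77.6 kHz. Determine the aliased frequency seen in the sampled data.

17.2 kHz

T = 4 µs → f = 1/T = 250 kHz.
250 kHz mod fs = 17.2 kHz.
17.2 kHz ≤ fs/2 = 38.8 kHz, appears at 17.2 kHz.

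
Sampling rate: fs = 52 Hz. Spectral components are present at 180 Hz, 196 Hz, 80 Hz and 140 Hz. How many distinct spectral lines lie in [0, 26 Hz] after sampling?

fs/2 = 26 Hz.
180 Hz mod fs = 24 Hz.
24 Hz ≤ fs/2 = 26 Hz, appears at 24 Hz.
196 Hz mod fs = 40 Hz.
40 Hz > fs/2 = 26 Hz, folds to fs − 40 Hz = 12 Hz.
80 Hz mod fs = 28 Hz.
28 Hz > fs/2 = 26 Hz, folds to fs − 28 Hz = 24 Hz.
140 Hz mod fs = 36 Hz.
36 Hz > fs/2 = 26 Hz, folds to fs − 36 Hz = 16 Hz.
Distinct values: {12 Hz, 16 Hz, 24 Hz} → 3.

3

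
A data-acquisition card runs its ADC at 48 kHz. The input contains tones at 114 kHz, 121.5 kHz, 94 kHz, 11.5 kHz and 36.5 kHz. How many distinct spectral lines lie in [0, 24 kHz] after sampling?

4

fs/2 = 24 kHz.
114 kHz mod fs = 18 kHz.
18 kHz ≤ fs/2 = 24 kHz, appears at 18 kHz.
121.5 kHz mod fs = 25.5 kHz.
25.5 kHz > fs/2 = 24 kHz, folds to fs − 25.5 kHz = 22.5 kHz.
94 kHz mod fs = 46 kHz.
46 kHz > fs/2 = 24 kHz, folds to fs − 46 kHz = 2 kHz.
11.5 kHz ≤ fs/2 = 24 kHz, passes unchanged.
36.5 kHz > fs/2 = 24 kHz, folds to fs − 36.5 kHz = 11.5 kHz.
Distinct values: {2 kHz, 11.5 kHz, 18 kHz, 22.5 kHz} → 4.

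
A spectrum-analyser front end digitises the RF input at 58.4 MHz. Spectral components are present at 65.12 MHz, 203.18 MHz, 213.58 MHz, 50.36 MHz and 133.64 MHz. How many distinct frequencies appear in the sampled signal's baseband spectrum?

fs/2 = 29.2 MHz.
65.12 MHz mod fs = 6.72 MHz.
6.72 MHz ≤ fs/2 = 29.2 MHz, appears at 6.72 MHz.
203.18 MHz mod fs = 27.98 MHz.
27.98 MHz ≤ fs/2 = 29.2 MHz, appears at 27.98 MHz.
213.58 MHz mod fs = 38.38 MHz.
38.38 MHz > fs/2 = 29.2 MHz, folds to fs − 38.38 MHz = 20.02 MHz.
50.36 MHz > fs/2 = 29.2 MHz, folds to fs − 50.36 MHz = 8.04 MHz.
133.64 MHz mod fs = 16.84 MHz.
16.84 MHz ≤ fs/2 = 29.2 MHz, appears at 16.84 MHz.
Distinct values: {6.72 MHz, 8.04 MHz, 16.84 MHz, 20.02 MHz, 27.98 MHz} → 5.

5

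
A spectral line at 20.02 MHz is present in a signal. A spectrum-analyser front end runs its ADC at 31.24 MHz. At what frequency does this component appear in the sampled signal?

20.02 MHz > fs/2 = 15.62 MHz, folds to fs − 20.02 MHz = 11.22 MHz.

11.22 MHz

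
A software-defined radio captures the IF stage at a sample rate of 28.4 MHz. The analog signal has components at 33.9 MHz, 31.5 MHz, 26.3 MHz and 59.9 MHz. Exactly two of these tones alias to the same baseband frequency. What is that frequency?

fs/2 = 14.2 MHz.
33.9 MHz mod fs = 5.5 MHz.
5.5 MHz ≤ fs/2 = 14.2 MHz, appears at 5.5 MHz.
31.5 MHz mod fs = 3.1 MHz.
3.1 MHz ≤ fs/2 = 14.2 MHz, appears at 3.1 MHz.
26.3 MHz > fs/2 = 14.2 MHz, folds to fs − 26.3 MHz = 2.1 MHz.
59.9 MHz mod fs = 3.1 MHz.
3.1 MHz ≤ fs/2 = 14.2 MHz, appears at 3.1 MHz.
31.5 MHz and 59.9 MHz both map to 3.1 MHz.

3.1 MHz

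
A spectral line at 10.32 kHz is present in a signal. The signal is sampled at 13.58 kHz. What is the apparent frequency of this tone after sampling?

3.26 kHz

10.32 kHz > fs/2 = 6.79 kHz, folds to fs − 10.32 kHz = 3.26 kHz.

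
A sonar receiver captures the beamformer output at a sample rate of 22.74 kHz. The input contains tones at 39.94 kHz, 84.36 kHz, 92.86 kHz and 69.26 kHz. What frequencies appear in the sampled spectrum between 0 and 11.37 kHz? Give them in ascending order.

fs/2 = 11.37 kHz.
39.94 kHz mod fs = 17.2 kHz.
17.2 kHz > fs/2 = 11.37 kHz, folds to fs − 17.2 kHz = 5.54 kHz.
84.36 kHz mod fs = 16.14 kHz.
16.14 kHz > fs/2 = 11.37 kHz, folds to fs − 16.14 kHz = 6.6 kHz.
92.86 kHz mod fs = 1.9 kHz.
1.9 kHz ≤ fs/2 = 11.37 kHz, appears at 1.9 kHz.
69.26 kHz mod fs = 1.04 kHz.
1.04 kHz ≤ fs/2 = 11.37 kHz, appears at 1.04 kHz.
Distinct values: {1.04 kHz, 1.9 kHz, 5.54 kHz, 6.6 kHz}.

1.04 kHz, 1.9 kHz, 5.54 kHz, 6.6 kHz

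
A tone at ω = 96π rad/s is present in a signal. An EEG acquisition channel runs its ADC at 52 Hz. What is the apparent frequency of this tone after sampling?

ω = 96π rad/s → f = ω/(2π) = 48 Hz.
48 Hz > fs/2 = 26 Hz, folds to fs − 48 Hz = 4 Hz.

4 Hz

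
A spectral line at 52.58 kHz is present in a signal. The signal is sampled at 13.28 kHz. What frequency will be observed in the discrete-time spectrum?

52.58 kHz mod fs = 12.74 kHz.
12.74 kHz > fs/2 = 6.64 kHz, folds to fs − 12.74 kHz = 0.54 kHz.

0.54 kHz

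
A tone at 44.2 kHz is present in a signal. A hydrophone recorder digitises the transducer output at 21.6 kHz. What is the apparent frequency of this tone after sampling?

44.2 kHz mod fs = 1 kHz.
1 kHz ≤ fs/2 = 10.8 kHz, appears at 1 kHz.

1 kHz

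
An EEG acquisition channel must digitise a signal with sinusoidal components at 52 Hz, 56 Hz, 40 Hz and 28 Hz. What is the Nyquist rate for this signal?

112 Hz

Highest-frequency component: 56 Hz.
Nyquist rate = 2 × 56 Hz = 112 Hz.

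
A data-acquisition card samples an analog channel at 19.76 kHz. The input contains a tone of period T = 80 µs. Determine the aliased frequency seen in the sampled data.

7.26 kHz

T = 80 µs → f = 1/T = 12.5 kHz.
12.5 kHz > fs/2 = 9.88 kHz, folds to fs − 12.5 kHz = 7.26 kHz.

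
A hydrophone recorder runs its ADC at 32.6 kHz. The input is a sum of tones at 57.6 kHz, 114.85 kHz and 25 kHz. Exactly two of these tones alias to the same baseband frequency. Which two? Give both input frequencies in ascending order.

fs/2 = 16.3 kHz.
57.6 kHz mod fs = 25 kHz.
25 kHz > fs/2 = 16.3 kHz, folds to fs − 25 kHz = 7.6 kHz.
114.85 kHz mod fs = 17.05 kHz.
17.05 kHz > fs/2 = 16.3 kHz, folds to fs − 17.05 kHz = 15.55 kHz.
25 kHz > fs/2 = 16.3 kHz, folds to fs − 25 kHz = 7.6 kHz.
25 kHz and 57.6 kHz both map to 7.6 kHz.

25 kHz, 57.6 kHz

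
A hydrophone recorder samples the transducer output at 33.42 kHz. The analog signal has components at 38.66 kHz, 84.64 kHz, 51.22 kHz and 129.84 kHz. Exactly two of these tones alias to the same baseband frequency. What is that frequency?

fs/2 = 16.71 kHz.
38.66 kHz mod fs = 5.24 kHz.
5.24 kHz ≤ fs/2 = 16.71 kHz, appears at 5.24 kHz.
84.64 kHz mod fs = 17.8 kHz.
17.8 kHz > fs/2 = 16.71 kHz, folds to fs − 17.8 kHz = 15.62 kHz.
51.22 kHz mod fs = 17.8 kHz.
17.8 kHz > fs/2 = 16.71 kHz, folds to fs − 17.8 kHz = 15.62 kHz.
129.84 kHz mod fs = 29.58 kHz.
29.58 kHz > fs/2 = 16.71 kHz, folds to fs − 29.58 kHz = 3.84 kHz.
51.22 kHz and 84.64 kHz both map to 15.62 kHz.

15.62 kHz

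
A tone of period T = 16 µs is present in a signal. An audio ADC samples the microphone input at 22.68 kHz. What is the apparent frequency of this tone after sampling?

5.54 kHz

T = 16 µs → f = 1/T = 62.5 kHz.
62.5 kHz mod fs = 17.14 kHz.
17.14 kHz > fs/2 = 11.34 kHz, folds to fs − 17.14 kHz = 5.54 kHz.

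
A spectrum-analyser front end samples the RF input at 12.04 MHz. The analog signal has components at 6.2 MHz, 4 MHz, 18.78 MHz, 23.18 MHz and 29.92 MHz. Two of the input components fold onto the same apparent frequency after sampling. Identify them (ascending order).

fs/2 = 6.02 MHz.
6.2 MHz > fs/2 = 6.02 MHz, folds to fs − 6.2 MHz = 5.84 MHz.
4 MHz ≤ fs/2 = 6.02 MHz, passes unchanged.
18.78 MHz mod fs = 6.74 MHz.
6.74 MHz > fs/2 = 6.02 MHz, folds to fs − 6.74 MHz = 5.3 MHz.
23.18 MHz mod fs = 11.14 MHz.
11.14 MHz > fs/2 = 6.02 MHz, folds to fs − 11.14 MHz = 0.9 MHz.
29.92 MHz mod fs = 5.84 MHz.
5.84 MHz ≤ fs/2 = 6.02 MHz, appears at 5.84 MHz.
6.2 MHz and 29.92 MHz both map to 5.84 MHz.

6.2 MHz, 29.92 MHz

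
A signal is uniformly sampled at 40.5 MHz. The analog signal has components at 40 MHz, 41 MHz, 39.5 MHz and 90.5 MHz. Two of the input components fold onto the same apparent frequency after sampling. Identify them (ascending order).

fs/2 = 20.25 MHz.
40 MHz > fs/2 = 20.25 MHz, folds to fs − 40 MHz = 0.5 MHz.
41 MHz mod fs = 0.5 MHz.
0.5 MHz ≤ fs/2 = 20.25 MHz, appears at 0.5 MHz.
39.5 MHz > fs/2 = 20.25 MHz, folds to fs − 39.5 MHz = 1 MHz.
90.5 MHz mod fs = 9.5 MHz.
9.5 MHz ≤ fs/2 = 20.25 MHz, appears at 9.5 MHz.
40 MHz and 41 MHz both map to 0.5 MHz.

40 MHz, 41 MHz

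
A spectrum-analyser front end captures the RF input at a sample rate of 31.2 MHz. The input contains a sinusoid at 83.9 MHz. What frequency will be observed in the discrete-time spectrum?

9.7 MHz

83.9 MHz mod fs = 21.5 MHz.
21.5 MHz > fs/2 = 15.6 MHz, folds to fs − 21.5 MHz = 9.7 MHz.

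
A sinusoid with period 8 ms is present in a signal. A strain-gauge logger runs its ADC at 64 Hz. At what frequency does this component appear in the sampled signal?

T = 8 ms → f = 1/T = 125 Hz.
125 Hz mod fs = 61 Hz.
61 Hz > fs/2 = 32 Hz, folds to fs − 61 Hz = 3 Hz.

3 Hz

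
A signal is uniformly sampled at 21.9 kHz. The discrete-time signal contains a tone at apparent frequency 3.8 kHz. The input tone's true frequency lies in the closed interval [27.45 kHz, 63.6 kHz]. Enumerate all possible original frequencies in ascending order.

40 kHz, 47.6 kHz, 61.9 kHz

Frequencies that alias to 3.8 kHz are k·fs ± 3.8 kHz for integer k ≥ 0.
k=0: 3.8 kHz.
k=1: 18.1 kHz, 25.7 kHz.
k=2: 40 kHz, 47.6 kHz.
k=3: 61.9 kHz, 69.5 kHz.
k=4: 83.8 kHz, 91.4 kHz.
Within [27.45 kHz, 63.6 kHz]: 40 kHz, 47.6 kHz, 61.9 kHz.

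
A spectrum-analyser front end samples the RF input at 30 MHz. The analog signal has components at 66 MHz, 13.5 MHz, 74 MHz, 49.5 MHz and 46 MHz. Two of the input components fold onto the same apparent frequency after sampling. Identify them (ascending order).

46 MHz, 74 MHz

fs/2 = 15 MHz.
66 MHz mod fs = 6 MHz.
6 MHz ≤ fs/2 = 15 MHz, appears at 6 MHz.
13.5 MHz ≤ fs/2 = 15 MHz, passes unchanged.
74 MHz mod fs = 14 MHz.
14 MHz ≤ fs/2 = 15 MHz, appears at 14 MHz.
49.5 MHz mod fs = 19.5 MHz.
19.5 MHz > fs/2 = 15 MHz, folds to fs − 19.5 MHz = 10.5 MHz.
46 MHz mod fs = 16 MHz.
16 MHz > fs/2 = 15 MHz, folds to fs − 16 MHz = 14 MHz.
46 MHz and 74 MHz both map to 14 MHz.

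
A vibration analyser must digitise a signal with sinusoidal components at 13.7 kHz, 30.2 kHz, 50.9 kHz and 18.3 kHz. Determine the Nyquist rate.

Highest-frequency component: 50.9 kHz.
Nyquist rate = 2 × 50.9 kHz = 101.8 kHz.

101.8 kHz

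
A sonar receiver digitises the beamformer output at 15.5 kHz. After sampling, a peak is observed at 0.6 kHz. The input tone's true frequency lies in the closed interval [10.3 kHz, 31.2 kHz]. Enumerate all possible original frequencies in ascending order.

Frequencies that alias to 0.6 kHz are k·fs ± 0.6 kHz for integer k ≥ 0.
k=0: 0.6 kHz.
k=1: 14.9 kHz, 16.1 kHz.
k=2: 30.4 kHz, 31.6 kHz.
k=3: 45.9 kHz, 47.1 kHz.
Within [10.3 kHz, 31.2 kHz]: 14.9 kHz, 16.1 kHz, 30.4 kHz.

14.9 kHz, 16.1 kHz, 30.4 kHz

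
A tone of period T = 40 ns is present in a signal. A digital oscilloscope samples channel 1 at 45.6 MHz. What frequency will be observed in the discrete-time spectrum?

T = 40 ns → f = 1/T = 25 MHz.
25 MHz > fs/2 = 22.8 MHz, folds to fs − 25 MHz = 20.6 MHz.

20.6 MHz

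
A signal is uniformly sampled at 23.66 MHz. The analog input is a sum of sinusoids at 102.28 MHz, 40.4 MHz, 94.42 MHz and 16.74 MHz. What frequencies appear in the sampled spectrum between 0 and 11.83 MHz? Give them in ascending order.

0.22 MHz, 6.92 MHz, 7.64 MHz

fs/2 = 11.83 MHz.
102.28 MHz mod fs = 7.64 MHz.
7.64 MHz ≤ fs/2 = 11.83 MHz, appears at 7.64 MHz.
40.4 MHz mod fs = 16.74 MHz.
16.74 MHz > fs/2 = 11.83 MHz, folds to fs − 16.74 MHz = 6.92 MHz.
94.42 MHz mod fs = 23.44 MHz.
23.44 MHz > fs/2 = 11.83 MHz, folds to fs − 23.44 MHz = 0.22 MHz.
16.74 MHz > fs/2 = 11.83 MHz, folds to fs − 16.74 MHz = 6.92 MHz.
Distinct values: {0.22 MHz, 6.92 MHz, 7.64 MHz}.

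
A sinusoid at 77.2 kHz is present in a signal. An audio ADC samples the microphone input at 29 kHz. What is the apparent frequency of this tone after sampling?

77.2 kHz mod fs = 19.2 kHz.
19.2 kHz > fs/2 = 14.5 kHz, folds to fs − 19.2 kHz = 9.8 kHz.

9.8 kHz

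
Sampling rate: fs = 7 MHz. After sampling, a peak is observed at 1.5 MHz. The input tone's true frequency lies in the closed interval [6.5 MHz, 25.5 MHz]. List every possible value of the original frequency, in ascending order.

Frequencies that alias to 1.5 MHz are k·fs ± 1.5 MHz for integer k ≥ 0.
k=0: 1.5 MHz.
k=1: 5.5 MHz, 8.5 MHz.
k=2: 12.5 MHz, 15.5 MHz.
k=3: 19.5 MHz, 22.5 MHz.
k=4: 26.5 MHz, 29.5 MHz.
Within [6.5 MHz, 25.5 MHz]: 8.5 MHz, 12.5 MHz, 15.5 MHz, 19.5 MHz, 22.5 MHz.

8.5 MHz, 12.5 MHz, 15.5 MHz, 19.5 MHz, 22.5 MHz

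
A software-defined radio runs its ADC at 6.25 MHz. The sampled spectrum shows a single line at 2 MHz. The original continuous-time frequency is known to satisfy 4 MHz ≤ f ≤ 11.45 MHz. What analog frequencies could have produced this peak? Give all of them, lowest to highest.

Frequencies that alias to 2 MHz are k·fs ± 2 MHz for integer k ≥ 0.
k=0: 2 MHz.
k=1: 4.25 MHz, 8.25 MHz.
k=2: 10.5 MHz, 14.5 MHz.
k=3: 16.75 MHz, 20.75 MHz.
Within [4 MHz, 11.45 MHz]: 4.25 MHz, 8.25 MHz, 10.5 MHz.

4.25 MHz, 8.25 MHz, 10.5 MHz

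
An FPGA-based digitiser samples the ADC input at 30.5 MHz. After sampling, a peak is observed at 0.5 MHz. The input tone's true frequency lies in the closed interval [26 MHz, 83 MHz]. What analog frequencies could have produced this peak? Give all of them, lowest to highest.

Frequencies that alias to 0.5 MHz are k·fs ± 0.5 MHz for integer k ≥ 0.
k=0: 0.5 MHz.
k=1: 30 MHz, 31 MHz.
k=2: 60.5 MHz, 61.5 MHz.
k=3: 91 MHz, 92 MHz.
Within [26 MHz, 83 MHz]: 30 MHz, 31 MHz, 60.5 MHz, 61.5 MHz.

30 MHz, 31 MHz, 60.5 MHz, 61.5 MHz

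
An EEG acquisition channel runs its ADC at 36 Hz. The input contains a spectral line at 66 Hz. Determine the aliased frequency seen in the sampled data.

6 Hz

66 Hz mod fs = 30 Hz.
30 Hz > fs/2 = 18 Hz, folds to fs − 30 Hz = 6 Hz.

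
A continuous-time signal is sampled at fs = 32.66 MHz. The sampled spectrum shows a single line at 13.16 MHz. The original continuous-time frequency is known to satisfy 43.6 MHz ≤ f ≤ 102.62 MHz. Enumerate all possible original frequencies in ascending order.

45.82 MHz, 52.16 MHz, 78.48 MHz, 84.82 MHz

Frequencies that alias to 13.16 MHz are k·fs ± 13.16 MHz for integer k ≥ 0.
k=0: 13.16 MHz.
k=1: 19.5 MHz, 45.82 MHz.
k=2: 52.16 MHz, 78.48 MHz.
k=3: 84.82 MHz, 111.14 MHz.
k=4: 117.48 MHz, 143.8 MHz.
Within [43.6 MHz, 102.62 MHz]: 45.82 MHz, 52.16 MHz, 78.48 MHz, 84.82 MHz.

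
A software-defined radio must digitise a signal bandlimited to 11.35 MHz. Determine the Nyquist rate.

22.7 MHz

Nyquist rate = 2 × 11.35 MHz = 22.7 MHz.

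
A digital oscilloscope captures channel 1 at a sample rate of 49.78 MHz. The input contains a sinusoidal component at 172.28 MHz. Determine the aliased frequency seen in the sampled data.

22.94 MHz

172.28 MHz mod fs = 22.94 MHz.
22.94 MHz ≤ fs/2 = 24.89 MHz, appears at 22.94 MHz.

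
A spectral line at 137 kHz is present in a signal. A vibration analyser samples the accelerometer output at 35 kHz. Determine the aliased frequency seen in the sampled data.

137 kHz mod fs = 32 kHz.
32 kHz > fs/2 = 17.5 kHz, folds to fs − 32 kHz = 3 kHz.

3 kHz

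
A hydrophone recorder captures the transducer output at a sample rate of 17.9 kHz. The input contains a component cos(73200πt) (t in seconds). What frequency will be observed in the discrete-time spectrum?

0.8 kHz

ω = 73200π rad/s → f = ω/(2π) = 36600 Hz = 36.6 kHz.
36.6 kHz mod fs = 0.8 kHz.
0.8 kHz ≤ fs/2 = 8.95 kHz, appears at 0.8 kHz.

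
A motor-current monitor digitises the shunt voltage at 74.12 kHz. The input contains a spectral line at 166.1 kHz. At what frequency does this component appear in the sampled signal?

17.86 kHz

166.1 kHz mod fs = 17.86 kHz.
17.86 kHz ≤ fs/2 = 37.06 kHz, appears at 17.86 kHz.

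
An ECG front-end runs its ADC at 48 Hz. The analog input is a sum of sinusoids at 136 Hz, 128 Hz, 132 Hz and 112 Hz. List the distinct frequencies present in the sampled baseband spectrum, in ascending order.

8 Hz, 12 Hz, 16 Hz

fs/2 = 24 Hz.
136 Hz mod fs = 40 Hz.
40 Hz > fs/2 = 24 Hz, folds to fs − 40 Hz = 8 Hz.
128 Hz mod fs = 32 Hz.
32 Hz > fs/2 = 24 Hz, folds to fs − 32 Hz = 16 Hz.
132 Hz mod fs = 36 Hz.
36 Hz > fs/2 = 24 Hz, folds to fs − 36 Hz = 12 Hz.
112 Hz mod fs = 16 Hz.
16 Hz ≤ fs/2 = 24 Hz, appears at 16 Hz.
Distinct values: {8 Hz, 12 Hz, 16 Hz}.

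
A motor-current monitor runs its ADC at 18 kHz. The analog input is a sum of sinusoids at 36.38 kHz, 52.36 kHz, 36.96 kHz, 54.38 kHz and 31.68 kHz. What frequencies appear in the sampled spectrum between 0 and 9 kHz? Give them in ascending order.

fs/2 = 9 kHz.
36.38 kHz mod fs = 0.38 kHz.
0.38 kHz ≤ fs/2 = 9 kHz, appears at 0.38 kHz.
52.36 kHz mod fs = 16.36 kHz.
16.36 kHz > fs/2 = 9 kHz, folds to fs − 16.36 kHz = 1.64 kHz.
36.96 kHz mod fs = 0.96 kHz.
0.96 kHz ≤ fs/2 = 9 kHz, appears at 0.96 kHz.
54.38 kHz mod fs = 0.38 kHz.
0.38 kHz ≤ fs/2 = 9 kHz, appears at 0.38 kHz.
31.68 kHz mod fs = 13.68 kHz.
13.68 kHz > fs/2 = 9 kHz, folds to fs − 13.68 kHz = 4.32 kHz.
Distinct values: {0.38 kHz, 0.96 kHz, 1.64 kHz, 4.32 kHz}.

0.38 kHz, 0.96 kHz, 1.64 kHz, 4.32 kHz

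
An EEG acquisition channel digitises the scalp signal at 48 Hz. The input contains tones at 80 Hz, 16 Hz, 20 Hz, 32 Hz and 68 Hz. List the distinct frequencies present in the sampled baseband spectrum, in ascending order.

16 Hz, 20 Hz

fs/2 = 24 Hz.
80 Hz mod fs = 32 Hz.
32 Hz > fs/2 = 24 Hz, folds to fs − 32 Hz = 16 Hz.
16 Hz ≤ fs/2 = 24 Hz, passes unchanged.
20 Hz ≤ fs/2 = 24 Hz, passes unchanged.
32 Hz > fs/2 = 24 Hz, folds to fs − 32 Hz = 16 Hz.
68 Hz mod fs = 20 Hz.
20 Hz ≤ fs/2 = 24 Hz, appears at 20 Hz.
Distinct values: {16 Hz, 20 Hz}.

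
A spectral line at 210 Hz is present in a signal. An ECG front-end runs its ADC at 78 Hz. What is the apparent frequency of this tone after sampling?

210 Hz mod fs = 54 Hz.
54 Hz > fs/2 = 39 Hz, folds to fs − 54 Hz = 24 Hz.

24 Hz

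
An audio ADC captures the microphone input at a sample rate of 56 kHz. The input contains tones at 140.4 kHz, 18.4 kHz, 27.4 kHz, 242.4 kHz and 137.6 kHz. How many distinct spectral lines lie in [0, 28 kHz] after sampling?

4

fs/2 = 28 kHz.
140.4 kHz mod fs = 28.4 kHz.
28.4 kHz > fs/2 = 28 kHz, folds to fs − 28.4 kHz = 27.6 kHz.
18.4 kHz ≤ fs/2 = 28 kHz, passes unchanged.
27.4 kHz ≤ fs/2 = 28 kHz, passes unchanged.
242.4 kHz mod fs = 18.4 kHz.
18.4 kHz ≤ fs/2 = 28 kHz, appears at 18.4 kHz.
137.6 kHz mod fs = 25.6 kHz.
25.6 kHz ≤ fs/2 = 28 kHz, appears at 25.6 kHz.
Distinct values: {18.4 kHz, 25.6 kHz, 27.4 kHz, 27.6 kHz} → 4.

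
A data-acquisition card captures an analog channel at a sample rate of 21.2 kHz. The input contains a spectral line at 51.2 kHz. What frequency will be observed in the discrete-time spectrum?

51.2 kHz mod fs = 8.8 kHz.
8.8 kHz ≤ fs/2 = 10.6 kHz, appears at 8.8 kHz.

8.8 kHz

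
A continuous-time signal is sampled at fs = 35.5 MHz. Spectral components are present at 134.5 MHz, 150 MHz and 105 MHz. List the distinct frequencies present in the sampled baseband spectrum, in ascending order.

1.5 MHz, 7.5 MHz, 8 MHz

fs/2 = 17.75 MHz.
134.5 MHz mod fs = 28 MHz.
28 MHz > fs/2 = 17.75 MHz, folds to fs − 28 MHz = 7.5 MHz.
150 MHz mod fs = 8 MHz.
8 MHz ≤ fs/2 = 17.75 MHz, appears at 8 MHz.
105 MHz mod fs = 34 MHz.
34 MHz > fs/2 = 17.75 MHz, folds to fs − 34 MHz = 1.5 MHz.
Distinct values: {1.5 MHz, 7.5 MHz, 8 MHz}.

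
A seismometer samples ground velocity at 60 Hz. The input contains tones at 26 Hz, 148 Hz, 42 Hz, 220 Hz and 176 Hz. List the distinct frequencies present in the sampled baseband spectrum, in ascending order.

4 Hz, 18 Hz, 20 Hz, 26 Hz, 28 Hz

fs/2 = 30 Hz.
26 Hz ≤ fs/2 = 30 Hz, passes unchanged.
148 Hz mod fs = 28 Hz.
28 Hz ≤ fs/2 = 30 Hz, appears at 28 Hz.
42 Hz > fs/2 = 30 Hz, folds to fs − 42 Hz = 18 Hz.
220 Hz mod fs = 40 Hz.
40 Hz > fs/2 = 30 Hz, folds to fs − 40 Hz = 20 Hz.
176 Hz mod fs = 56 Hz.
56 Hz > fs/2 = 30 Hz, folds to fs − 56 Hz = 4 Hz.
Distinct values: {4 Hz, 18 Hz, 20 Hz, 26 Hz, 28 Hz}.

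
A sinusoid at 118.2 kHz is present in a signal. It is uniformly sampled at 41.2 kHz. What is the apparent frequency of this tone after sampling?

5.4 kHz

118.2 kHz mod fs = 35.8 kHz.
35.8 kHz > fs/2 = 20.6 kHz, folds to fs − 35.8 kHz = 5.4 kHz.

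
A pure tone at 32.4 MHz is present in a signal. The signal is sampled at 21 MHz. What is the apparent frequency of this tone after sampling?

32.4 MHz mod fs = 11.4 MHz.
11.4 MHz > fs/2 = 10.5 MHz, folds to fs − 11.4 MHz = 9.6 MHz.

9.6 MHz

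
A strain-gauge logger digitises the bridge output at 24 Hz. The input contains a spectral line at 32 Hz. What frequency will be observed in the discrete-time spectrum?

32 Hz mod fs = 8 Hz.
8 Hz ≤ fs/2 = 12 Hz, appears at 8 Hz.

8 Hz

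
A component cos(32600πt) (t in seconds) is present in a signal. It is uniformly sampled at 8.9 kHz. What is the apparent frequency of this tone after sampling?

1.5 kHz

ω = 32600π rad/s → f = ω/(2π) = 16300 Hz = 16.3 kHz.
16.3 kHz mod fs = 7.4 kHz.
7.4 kHz > fs/2 = 4.45 kHz, folds to fs − 7.4 kHz = 1.5 kHz.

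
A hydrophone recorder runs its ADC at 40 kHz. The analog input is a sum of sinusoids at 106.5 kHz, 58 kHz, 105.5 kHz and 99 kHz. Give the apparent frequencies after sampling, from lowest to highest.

13.5 kHz, 14.5 kHz, 18 kHz, 19 kHz

fs/2 = 20 kHz.
106.5 kHz mod fs = 26.5 kHz.
26.5 kHz > fs/2 = 20 kHz, folds to fs − 26.5 kHz = 13.5 kHz.
58 kHz mod fs = 18 kHz.
18 kHz ≤ fs/2 = 20 kHz, appears at 18 kHz.
105.5 kHz mod fs = 25.5 kHz.
25.5 kHz > fs/2 = 20 kHz, folds to fs − 25.5 kHz = 14.5 kHz.
99 kHz mod fs = 19 kHz.
19 kHz ≤ fs/2 = 20 kHz, appears at 19 kHz.
Distinct values: {13.5 kHz, 14.5 kHz, 18 kHz, 19 kHz}.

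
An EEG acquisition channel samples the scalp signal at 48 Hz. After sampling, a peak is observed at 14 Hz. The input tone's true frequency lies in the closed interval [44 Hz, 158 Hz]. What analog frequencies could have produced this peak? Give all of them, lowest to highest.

62 Hz, 82 Hz, 110 Hz, 130 Hz, 158 Hz

Frequencies that alias to 14 Hz are k·fs ± 14 Hz for integer k ≥ 0.
k=0: 14 Hz.
k=1: 34 Hz, 62 Hz.
k=2: 82 Hz, 110 Hz.
k=3: 130 Hz, 158 Hz.
k=4: 178 Hz, 206 Hz.
Within [44 Hz, 158 Hz]: 62 Hz, 82 Hz, 110 Hz, 130 Hz, 158 Hz.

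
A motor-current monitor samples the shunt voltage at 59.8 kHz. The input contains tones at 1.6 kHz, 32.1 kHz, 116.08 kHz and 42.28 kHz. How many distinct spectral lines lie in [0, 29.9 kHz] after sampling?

4

fs/2 = 29.9 kHz.
1.6 kHz ≤ fs/2 = 29.9 kHz, passes unchanged.
32.1 kHz > fs/2 = 29.9 kHz, folds to fs − 32.1 kHz = 27.7 kHz.
116.08 kHz mod fs = 56.28 kHz.
56.28 kHz > fs/2 = 29.9 kHz, folds to fs − 56.28 kHz = 3.52 kHz.
42.28 kHz > fs/2 = 29.9 kHz, folds to fs − 42.28 kHz = 17.52 kHz.
Distinct values: {1.6 kHz, 3.52 kHz, 17.52 kHz, 27.7 kHz} → 4.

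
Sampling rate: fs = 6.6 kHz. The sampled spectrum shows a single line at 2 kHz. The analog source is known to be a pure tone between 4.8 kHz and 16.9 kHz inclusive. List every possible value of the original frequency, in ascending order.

Frequencies that alias to 2 kHz are k·fs ± 2 kHz for integer k ≥ 0.
k=0: 2 kHz.
k=1: 4.6 kHz, 8.6 kHz.
k=2: 11.2 kHz, 15.2 kHz.
k=3: 17.8 kHz, 21.8 kHz.
Within [4.8 kHz, 16.9 kHz]: 8.6 kHz, 11.2 kHz, 15.2 kHz.

8.6 kHz, 11.2 kHz, 15.2 kHz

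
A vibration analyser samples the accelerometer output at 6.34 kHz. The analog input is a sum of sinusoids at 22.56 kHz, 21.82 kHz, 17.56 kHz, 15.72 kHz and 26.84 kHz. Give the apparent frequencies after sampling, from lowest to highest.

fs/2 = 3.17 kHz.
22.56 kHz mod fs = 3.54 kHz.
3.54 kHz > fs/2 = 3.17 kHz, folds to fs − 3.54 kHz = 2.8 kHz.
21.82 kHz mod fs = 2.8 kHz.
2.8 kHz ≤ fs/2 = 3.17 kHz, appears at 2.8 kHz.
17.56 kHz mod fs = 4.88 kHz.
4.88 kHz > fs/2 = 3.17 kHz, folds to fs − 4.88 kHz = 1.46 kHz.
15.72 kHz mod fs = 3.04 kHz.
3.04 kHz ≤ fs/2 = 3.17 kHz, appears at 3.04 kHz.
26.84 kHz mod fs = 1.48 kHz.
1.48 kHz ≤ fs/2 = 3.17 kHz, appears at 1.48 kHz.
Distinct values: {1.46 kHz, 1.48 kHz, 2.8 kHz, 3.04 kHz}.

1.46 kHz, 1.48 kHz, 2.8 kHz, 3.04 kHz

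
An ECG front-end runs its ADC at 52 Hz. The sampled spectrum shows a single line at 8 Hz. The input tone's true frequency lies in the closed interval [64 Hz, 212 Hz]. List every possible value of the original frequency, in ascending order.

Frequencies that alias to 8 Hz are k·fs ± 8 Hz for integer k ≥ 0.
k=0: 8 Hz.
k=1: 44 Hz, 60 Hz.
k=2: 96 Hz, 112 Hz.
k=3: 148 Hz, 164 Hz.
k=4: 200 Hz, 216 Hz.
k=5: 252 Hz, 268 Hz.
Within [64 Hz, 212 Hz]: 96 Hz, 112 Hz, 148 Hz, 164 Hz, 200 Hz.

96 Hz, 112 Hz, 148 Hz, 164 Hz, 200 Hz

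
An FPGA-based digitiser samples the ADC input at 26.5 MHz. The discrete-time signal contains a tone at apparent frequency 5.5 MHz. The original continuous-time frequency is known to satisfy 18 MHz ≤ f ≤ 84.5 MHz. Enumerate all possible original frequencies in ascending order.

Frequencies that alias to 5.5 MHz are k·fs ± 5.5 MHz for integer k ≥ 0.
k=0: 5.5 MHz.
k=1: 21 MHz, 32 MHz.
k=2: 47.5 MHz, 58.5 MHz.
k=3: 74 MHz, 85 MHz.
k=4: 100.5 MHz, 111.5 MHz.
Within [18 MHz, 84.5 MHz]: 21 MHz, 32 MHz, 47.5 MHz, 58.5 MHz, 74 MHz.

21 MHz, 32 MHz, 47.5 MHz, 58.5 MHz, 74 MHz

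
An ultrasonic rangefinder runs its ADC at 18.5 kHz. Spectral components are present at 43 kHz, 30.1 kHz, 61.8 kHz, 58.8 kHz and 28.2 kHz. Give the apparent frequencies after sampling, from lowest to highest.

fs/2 = 9.25 kHz.
43 kHz mod fs = 6 kHz.
6 kHz ≤ fs/2 = 9.25 kHz, appears at 6 kHz.
30.1 kHz mod fs = 11.6 kHz.
11.6 kHz > fs/2 = 9.25 kHz, folds to fs − 11.6 kHz = 6.9 kHz.
61.8 kHz mod fs = 6.3 kHz.
6.3 kHz ≤ fs/2 = 9.25 kHz, appears at 6.3 kHz.
58.8 kHz mod fs = 3.3 kHz.
3.3 kHz ≤ fs/2 = 9.25 kHz, appears at 3.3 kHz.
28.2 kHz mod fs = 9.7 kHz.
9.7 kHz > fs/2 = 9.25 kHz, folds to fs − 9.7 kHz = 8.8 kHz.
Distinct values: {3.3 kHz, 6 kHz, 6.3 kHz, 6.9 kHz, 8.8 kHz}.

3.3 kHz, 6 kHz, 6.3 kHz, 6.9 kHz, 8.8 kHz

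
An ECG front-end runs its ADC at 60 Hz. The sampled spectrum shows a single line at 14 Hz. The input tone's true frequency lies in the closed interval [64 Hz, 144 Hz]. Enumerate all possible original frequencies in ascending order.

74 Hz, 106 Hz, 134 Hz

Frequencies that alias to 14 Hz are k·fs ± 14 Hz for integer k ≥ 0.
k=0: 14 Hz.
k=1: 46 Hz, 74 Hz.
k=2: 106 Hz, 134 Hz.
k=3: 166 Hz, 194 Hz.
Within [64 Hz, 144 Hz]: 74 Hz, 106 Hz, 134 Hz.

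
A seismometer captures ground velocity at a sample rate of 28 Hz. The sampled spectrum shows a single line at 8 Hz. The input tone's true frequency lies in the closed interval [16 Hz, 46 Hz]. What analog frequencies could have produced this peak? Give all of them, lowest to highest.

Frequencies that alias to 8 Hz are k·fs ± 8 Hz for integer k ≥ 0.
k=0: 8 Hz.
k=1: 20 Hz, 36 Hz.
k=2: 48 Hz, 64 Hz.
Within [16 Hz, 46 Hz]: 20 Hz, 36 Hz.

20 Hz, 36 Hz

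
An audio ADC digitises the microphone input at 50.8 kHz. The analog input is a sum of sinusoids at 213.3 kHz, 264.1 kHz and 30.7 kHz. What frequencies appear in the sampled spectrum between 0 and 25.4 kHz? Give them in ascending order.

10.1 kHz, 20.1 kHz

fs/2 = 25.4 kHz.
213.3 kHz mod fs = 10.1 kHz.
10.1 kHz ≤ fs/2 = 25.4 kHz, appears at 10.1 kHz.
264.1 kHz mod fs = 10.1 kHz.
10.1 kHz ≤ fs/2 = 25.4 kHz, appears at 10.1 kHz.
30.7 kHz > fs/2 = 25.4 kHz, folds to fs − 30.7 kHz = 20.1 kHz.
Distinct values: {10.1 kHz, 20.1 kHz}.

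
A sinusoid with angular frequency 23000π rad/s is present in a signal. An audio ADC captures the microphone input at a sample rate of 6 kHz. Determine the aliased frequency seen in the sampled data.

0.5 kHz

ω = 23000π rad/s → f = ω/(2π) = 11500 Hz = 11.5 kHz.
11.5 kHz mod fs = 5.5 kHz.
5.5 kHz > fs/2 = 3 kHz, folds to fs − 5.5 kHz = 0.5 kHz.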